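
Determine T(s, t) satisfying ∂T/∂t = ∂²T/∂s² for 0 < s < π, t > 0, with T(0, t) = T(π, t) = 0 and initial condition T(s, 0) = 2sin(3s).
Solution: Using separation of variables T = X(s)G(t):
Eigenfunctions: sin(ns), n = 1, 2, 3, ...
General solution: T(s, t) = Σ c_n sin(ns) exp(-n² t)
Matching T(s,0) = 2sin(3s) term by term: c_3=2.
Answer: T(s, t) = 2exp(-9t)sin(3s)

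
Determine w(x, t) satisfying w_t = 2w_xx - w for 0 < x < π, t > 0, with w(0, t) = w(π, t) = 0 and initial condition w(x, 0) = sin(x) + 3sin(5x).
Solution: Substitute w = exp(-t)u, i.e. u = exp(t)w.
By the product rule, w_t = exp(-t)(u_t - u), w_xx = exp(-t)u_xx.
Substituting into the PDE and dividing by exp(-t): u_t - u = 2u_xx - u.
The lower-order terms cancel, leaving the standard heat equation u_t = 2u_xx.
Initial data for u: u(x,0) = w(x,0) = sin(x) + 3sin(5x). The boundary conditions carry over: u(0,t) = u(π,t) = 0.
Solve for u:
  Using separation of variables u = X(x)T(t):
  Eigenfunctions: sin(nx), n = 1, 2, 3, ...
  General solution: u(x, t) = Σ c_n sin(nx) exp(-2n² t)
  Matching u(x,0) = sin(x) + 3sin(5x) term by term: c_1=1, c_5=3.
Hence u(x,t) = exp(-2t)sin(x) + 3exp(-50t)sin(5x).
Transform back: w(x,t) = exp(-t)u(x,t).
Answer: w(x, t) = exp(-3t)sin(x) + 3exp(-51t)sin(5x)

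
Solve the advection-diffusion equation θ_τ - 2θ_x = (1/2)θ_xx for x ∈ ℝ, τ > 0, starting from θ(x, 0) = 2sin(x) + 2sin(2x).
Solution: Change to a moving frame: let η = x + 2τ, σ = τ and write θ(x,τ) = u(η,σ).
By the chain rule θ_τ = u_σ + 2u_η, θ_x = u_η, θ_xx = u_ηη.
Then θ_τ - 2θ_x = u_σ: the advection term cancels and the PDE becomes the heat equation u_σ = (1/2)u_ηη on η ∈ ℝ.
Initial data: u(η,0) = θ(η,0) = 2sin(η) + 2sin(2η).
On η ∈ ℝ each mode satisfies (sin(nη))″ = -n² sin(nη), so exp(-n²σ/2) sin(nη) solves the heat equation; by superposition u(η,σ) = Σ c_n exp(-n²σ/2) sin(nη).
Reading off the coefficients: c_1=2, c_2=2, so u(η,σ) = 2exp(-2σ)sin(2η) + 2exp(-σ/2)sin(η).
Substituting back η = x + 2τ, σ = τ: θ(x,τ) = u(x + 2τ, τ).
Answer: θ(x, τ) = 2exp(-2τ)sin(2x + 4τ) + 2exp(-τ/2)sin(x + 2τ)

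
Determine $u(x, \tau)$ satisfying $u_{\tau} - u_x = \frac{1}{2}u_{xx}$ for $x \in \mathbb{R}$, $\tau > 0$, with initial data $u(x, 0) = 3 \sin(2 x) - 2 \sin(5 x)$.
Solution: Moving frame: $\eta = x + \tau$, $\sigma = \tau$, $u = w(\eta,\sigma)$, so $u_{\tau} = w_{\sigma} + w_{\eta}$ and $u_{xx} = w_{\eta\eta}$.
Hence $u_{\tau} - u_x = w_{\sigma}$ and the PDE becomes the heat equation $w_{\sigma} = \frac{1}{2}w_{\eta\eta}$ on $\eta \in \mathbb{R}$.
Initial data: $w(\eta,0) = u(\eta,0) = 3 \sin(2 \eta) - 2 \sin(5 \eta)$. Each mode $\sin(n\eta)$ decays as $e^{-n^2\sigma/2}$ on $\mathbb{R}$, so $w(\eta,\sigma) = \sum c_n e^{-n^2\sigma/2} \sin(n\eta)$ with $c_2=3, c_5=-2$: $w(\eta,\sigma) = 3 e^{-2 \sigma} \sin(2 \eta) - 2 e^{-25 \sigma/2} \sin(5 \eta)$.
Substituting back: $u(x,\tau) = w(x + \tau, \tau)$.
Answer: $u(x, \tau) = 3 e^{-2 \tau} \sin(2 \tau + 2 x) - 2 e^{-25 \tau/2} \sin(5 \tau + 5 x)$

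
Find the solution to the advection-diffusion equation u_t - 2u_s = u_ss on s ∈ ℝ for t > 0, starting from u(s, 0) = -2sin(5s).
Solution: Moving frame: η = s + 2t, σ = t, u = w(η,σ), so u_t = w_σ + 2w_η and u_ss = w_ηη.
Hence u_t - 2u_s = w_σ and the PDE becomes the heat equation w_σ = w_ηη on η ∈ ℝ.
Initial data: w(η,0) = u(η,0) = -2sin(5η). Each mode sin(nη) decays as exp(-n²σ) on ℝ, so w(η,σ) = Σ c_n exp(-n²σ) sin(nη) with c_5=-2: w(η,σ) = -2exp(-25σ)sin(5η).
Substituting back: u(s,t) = w(s + 2t, t).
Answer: u(s, t) = -2exp(-25t)sin(5s + 10t)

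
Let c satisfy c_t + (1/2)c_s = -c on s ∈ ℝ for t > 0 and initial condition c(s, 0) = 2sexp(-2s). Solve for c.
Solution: Substitute c = exp(-2s)u, i.e. u = exp(2s)c.
By the product rule, c_s = exp(-2s)(u_s - 2u), c_t = exp(-2s)u_t.
Substituting into the PDE and dividing by exp(-2s): u_t + (1/2)(u_s - 2u) = -u.
The lower-order terms cancel, leaving the standard advection equation u_t + (1/2)u_s = 0.
Initial data for u: u(s,0) = exp(2s)c(s,0) = 2s.
Solve for u:
  By method of characteristics (waves move right with speed 1/2):
  Along characteristics s - (1/2)t = const, u is constant, so u(s,t) = f(s - (1/2)t) with f = u(·, 0).
Hence u(s,t) = 2s - t.
Transform back: c(s,t) = exp(-2s)u(s,t).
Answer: c(s, t) = 2sexp(-2s) - texp(-2s)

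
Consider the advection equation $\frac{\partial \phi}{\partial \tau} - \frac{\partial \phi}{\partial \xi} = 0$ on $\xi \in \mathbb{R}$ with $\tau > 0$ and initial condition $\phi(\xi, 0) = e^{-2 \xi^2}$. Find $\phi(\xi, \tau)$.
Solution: By method of characteristics (waves move left with speed 1):
Along characteristics $\xi + \tau =$ const, $\phi$ is constant, so $\phi(\xi,\tau) = f(\xi + \tau)$ with $f = \phi( \cdot , 0)$.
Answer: $\phi(\xi, \tau) = e^{-2 (\tau + \xi)^2}$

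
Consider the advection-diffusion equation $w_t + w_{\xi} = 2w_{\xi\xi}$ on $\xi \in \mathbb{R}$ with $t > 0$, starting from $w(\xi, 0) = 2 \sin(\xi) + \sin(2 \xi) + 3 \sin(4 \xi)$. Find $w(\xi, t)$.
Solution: Moving frame: $\eta = \xi - t$, $\sigma = t$, $w = u(\eta,\sigma)$, so $w_t = u_{\sigma} - u_{\eta}$ and $w_{\xi\xi} = u_{\eta\eta}$.
Hence $w_t + w_{\xi} = u_{\sigma}$ and the PDE becomes the heat equation $u_{\sigma} = 2u_{\eta\eta}$ on $\eta \in \mathbb{R}$.
Initial data: $u(\eta,0) = w(\eta,0) = 2 \sin(\eta) + \sin(2 \eta) + 3 \sin(4 \eta)$. Each mode $\sin(n\eta)$ decays as $e^{-2n^2\sigma}$ on $\mathbb{R}$, so $u(\eta,\sigma) = \sum c_n e^{-2n^2\sigma} \sin(n\eta)$ with $c_1=2, c_2=1, c_4=3$: $u(\eta,\sigma) = 2 e^{-2 \sigma} \sin(\eta) + e^{-8 \sigma} \sin(2 \eta) + 3 e^{-32 \sigma} \sin(4 \eta)$.
Substituting back: $w(\xi,t) = u(\xi - t, t)$.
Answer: $w(\xi, t) = 2 e^{-2 t} \sin(\xi - t) + e^{-8 t} \sin(2 \xi - 2 t) + 3 e^{-32 t} \sin(4 \xi - 4 t)$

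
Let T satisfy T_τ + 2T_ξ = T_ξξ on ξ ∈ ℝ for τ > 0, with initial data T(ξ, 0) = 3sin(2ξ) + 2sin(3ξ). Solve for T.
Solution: Change to a moving frame: let η = ξ - 2τ, σ = τ and write T(ξ,τ) = u(η,σ).
By the chain rule T_τ = u_σ - 2u_η, T_ξ = u_η, T_ξξ = u_ηη.
Then T_τ + 2T_ξ = u_σ: the advection term cancels and the PDE becomes the heat equation u_σ = u_ηη on η ∈ ℝ.
Initial data: u(η,0) = T(η,0) = 3sin(2η) + 2sin(3η).
On η ∈ ℝ each mode satisfies (sin(nη))″ = -n² sin(nη), so exp(-n²σ) sin(nη) solves the heat equation; by superposition u(η,σ) = Σ c_n exp(-n²σ) sin(nη).
Reading off the coefficients: c_2=3, c_3=2, so u(η,σ) = 3exp(-4σ)sin(2η) + 2exp(-9σ)sin(3η).
Substituting back η = ξ - 2τ, σ = τ: T(ξ,τ) = u(ξ - 2τ, τ).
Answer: T(ξ, τ) = 3exp(-4τ)sin(2ξ - 4τ) + 2exp(-9τ)sin(3ξ - 6τ)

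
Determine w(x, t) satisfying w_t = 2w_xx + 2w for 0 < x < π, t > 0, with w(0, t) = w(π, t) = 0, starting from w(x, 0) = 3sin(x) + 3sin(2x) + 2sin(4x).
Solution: Substitute w = exp(2t)u.
Then w_t = exp(2t)(u_t + 2u), w_xx = exp(2t)u_xx; substituting and dividing by exp(2t), the lower-order terms cancel: u_t = 2u_xx (standard heat equation).
Data for u: u(x,0) = w(x,0) = 3sin(x) + 3sin(2x) + 2sin(4x). The boundary conditions carry over: u(0,t) = u(π,t) = 0.
Separating variables: u = Σ c_n exp(-2n²t) sin(nx). From u(x,0) = 3sin(x) + 3sin(2x) + 2sin(4x): c_1=3, c_2=3, c_4=2.
So u(x,t) = 3exp(-2t)sin(x) + 3exp(-8t)sin(2x) + 2exp(-32t)sin(4x), and w(x,t) = exp(2t)u(x,t).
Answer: w(x, t) = 3sin(x) + 3exp(-6t)sin(2x) + 2exp(-30t)sin(4x)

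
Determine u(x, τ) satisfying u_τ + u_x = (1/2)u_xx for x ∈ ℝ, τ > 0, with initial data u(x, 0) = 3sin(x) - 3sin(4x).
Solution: Change to a moving frame: let η = x - τ, σ = τ and write u(x,τ) = w(η,σ).
By the chain rule u_τ = w_σ - w_η, u_x = w_η, u_xx = w_ηη.
Then u_τ + u_x = w_σ: the advection term cancels and the PDE becomes the heat equation w_σ = (1/2)w_ηη on η ∈ ℝ.
Initial data: w(η,0) = u(η,0) = 3sin(η) - 3sin(4η).
On η ∈ ℝ each mode satisfies (sin(nη))″ = -n² sin(nη), so exp(-n²σ/2) sin(nη) solves the heat equation; by superposition w(η,σ) = Σ c_n exp(-n²σ/2) sin(nη).
Reading off the coefficients: c_1=3, c_4=-3, so w(η,σ) = -3exp(-8σ)sin(4η) + 3exp(-σ/2)sin(η).
Substituting back η = x - τ, σ = τ: u(x,τ) = w(x - τ, τ).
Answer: u(x, τ) = -3exp(-8τ)sin(4x - 4τ) + 3exp(-τ/2)sin(x - τ)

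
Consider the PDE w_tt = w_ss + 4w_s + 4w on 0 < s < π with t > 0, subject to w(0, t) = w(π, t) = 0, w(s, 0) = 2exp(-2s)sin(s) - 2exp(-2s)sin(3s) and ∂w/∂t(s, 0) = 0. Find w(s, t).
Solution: Substitute w = exp(-2s)u, i.e. u = exp(2s)w.
By the product rule, w_s = exp(-2s)(u_s - 2u), w_ss = exp(-2s)(u_ss - 4u_s + 4u), w_tt = exp(-2s)u_tt.
Substituting into the PDE and dividing by exp(-2s): u_tt = (u_ss - 4u_s + 4u) + 4(u_s - 2u) + 4u.
The lower-order terms cancel, leaving the standard wave equation u_tt = u_ss.
Initial data for u: u(s,0) = exp(2s)w(s,0) = 2sin(s) - 2sin(3s); u_t(s,0) = exp(2s)w_t(s,0) = 0. The boundary conditions carry over: u(0,t) = u(π,t) = 0.
Solve for u:
  Using separation of variables u = X(s)T(t):
  Eigenfunctions: sin(ns), n = 1, 2, 3, ...
  General solution: u(s, t) = Σ [A_n cos(n t) + B_n sin(n t)] sin(ns)
  From u(s,0) = 2sin(s) - 2sin(3s): A_1=2, A_3=-2. From u_t(s,0) = 0: all B_n = 0.
Hence u(s,t) = 2sin(s)cos(t) - 2sin(3s)cos(3t).
Transform back: w(s,t) = exp(-2s)u(s,t).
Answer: w(s, t) = 2exp(-2s)sin(s)cos(t) - 2exp(-2s)sin(3s)cos(3t)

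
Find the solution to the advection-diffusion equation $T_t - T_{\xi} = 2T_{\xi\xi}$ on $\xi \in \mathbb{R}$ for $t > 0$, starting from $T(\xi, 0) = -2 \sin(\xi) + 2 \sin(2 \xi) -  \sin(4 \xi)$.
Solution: Moving frame: $\eta = \xi + t$, $\sigma = t$, $T = u(\eta,\sigma)$, so $T_t = u_{\sigma} + u_{\eta}$ and $T_{\xi\xi} = u_{\eta\eta}$.
Hence $T_t - T_{\xi} = u_{\sigma}$ and the PDE becomes the heat equation $u_{\sigma} = 2u_{\eta\eta}$ on $\eta \in \mathbb{R}$.
Initial data: $u(\eta,0) = T(\eta,0) = -2 \sin(\eta) + 2 \sin(2 \eta) - \sin(4 \eta)$. Each mode $\sin(n\eta)$ decays as $e^{-2n^2\sigma}$ on $\mathbb{R}$, so $u(\eta,\sigma) = \sum c_n e^{-2n^2\sigma} \sin(n\eta)$ with $c_1=-2, c_2=2, c_4=-1$: $u(\eta,\sigma) = -2 e^{-2 \sigma} \sin(\eta) + 2 e^{-8 \sigma} \sin(2 \eta) - e^{-32 \sigma} \sin(4 \eta)$.
Substituting back: $T(\xi,t) = u(\xi + t, t)$.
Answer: $T(\xi, t) = -2 e^{-2 t} \sin(\xi + t) + 2 e^{-8 t} \sin(2 \xi + 2 t) -  e^{-32 t} \sin(4 \xi + 4 t)$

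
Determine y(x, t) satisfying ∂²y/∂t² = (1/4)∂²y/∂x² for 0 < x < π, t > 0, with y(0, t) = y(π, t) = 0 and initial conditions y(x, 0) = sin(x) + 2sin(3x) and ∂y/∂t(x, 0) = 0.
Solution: Using separation of variables y = X(x)T(t):
Eigenfunctions: sin(nx), n = 1, 2, 3, ...
General solution: y(x, t) = Σ [A_n cos(n t/2) + B_n sin(n t/2)] sin(nx)
From y(x,0) = sin(x) + 2sin(3x): A_1=1, A_3=2. From y_t(x,0) = 0: all B_n = 0.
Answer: y(x, t) = sin(x)cos(t/2) + 2sin(3x)cos(3t/2)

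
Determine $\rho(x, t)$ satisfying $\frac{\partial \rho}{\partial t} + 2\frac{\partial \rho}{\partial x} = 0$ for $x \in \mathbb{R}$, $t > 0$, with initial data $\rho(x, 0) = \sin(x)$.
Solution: By method of characteristics (waves move right with speed 2):
Along characteristics $x - 2t =$ const, $\rho$ is constant, so $\rho(x,t) = f(x - 2t)$ with $f = \rho( \cdot , 0)$.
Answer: $\rho(x, t) = - \sin(2 t - x)$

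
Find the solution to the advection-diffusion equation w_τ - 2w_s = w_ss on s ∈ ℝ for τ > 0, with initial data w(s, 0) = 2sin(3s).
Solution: Moving frame: η = s + 2τ, σ = τ, w = u(η,σ), so w_τ = u_σ + 2u_η and w_ss = u_ηη.
Hence w_τ - 2w_s = u_σ and the PDE becomes the heat equation u_σ = u_ηη on η ∈ ℝ.
Initial data: u(η,0) = w(η,0) = 2sin(3η). Each mode sin(nη) decays as exp(-n²σ) on ℝ, so u(η,σ) = Σ c_n exp(-n²σ) sin(nη) with c_3=2: u(η,σ) = 2exp(-9σ)sin(3η).
Substituting back: w(s,τ) = u(s + 2τ, τ).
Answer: w(s, τ) = 2exp(-9τ)sin(3s + 6τ)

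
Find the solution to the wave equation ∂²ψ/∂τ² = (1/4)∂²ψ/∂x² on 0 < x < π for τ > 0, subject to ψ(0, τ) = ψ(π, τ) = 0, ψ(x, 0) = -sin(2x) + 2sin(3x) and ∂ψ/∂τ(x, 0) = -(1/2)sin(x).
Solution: Using separation of variables ψ = X(x)T(τ):
Eigenfunctions: sin(nx), n = 1, 2, 3, ...
General solution: ψ(x, τ) = Σ [A_n cos(n τ/2) + B_n sin(n τ/2)] sin(nx)
From ψ(x,0) = -sin(2x) + 2sin(3x): A_2=-1, A_3=2. From ψ_τ(x,0) = -(1/2)sin(x), using ψ_τ(x,0) = Σ ω_n B_n sin(nx) with ω_n = n/2: B_1 = (-1/2)/(1/2) = -1.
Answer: ψ(x, τ) = -sin(x)sin(τ/2) - sin(2x)cos(τ) + 2sin(3x)cos(3τ/2)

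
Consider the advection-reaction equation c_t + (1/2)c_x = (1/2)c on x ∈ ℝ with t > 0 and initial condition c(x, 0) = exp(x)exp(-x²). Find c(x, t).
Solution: Substitute c = exp(x)u.
Then c_x = exp(x)(u_x + u), c_t = exp(x)u_t; substituting and dividing by exp(x), the lower-order terms cancel: u_t + (1/2)u_x = 0 (standard advection equation).
Data for u: u(x,0) = exp(-x)c(x,0) = exp(-x²).
By characteristics (dx/dt = 1/2), u(x,t) = f(x - (1/2)t) with f = u(·, 0).
So u(x,t) = exp(-(-t/2 + x)²), and c(x,t) = exp(x)u(x,t).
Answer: c(x, t) = exp(x)exp(-(-t/2 + x)²)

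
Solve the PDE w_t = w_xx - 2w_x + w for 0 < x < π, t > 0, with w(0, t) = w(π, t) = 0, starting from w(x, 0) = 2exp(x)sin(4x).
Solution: Substitute w = exp(x)u, i.e. u = exp(-x)w.
By the product rule, w_x = exp(x)(u_x + u), w_xx = exp(x)(u_xx + 2u_x + u), w_t = exp(x)u_t.
Substituting into the PDE and dividing by exp(x): u_t = (u_xx + 2u_x + u) - 2(u_x + u) + u.
The lower-order terms cancel, leaving the standard heat equation u_t = u_xx.
Initial data for u: u(x,0) = exp(-x)w(x,0) = 2sin(4x). The boundary conditions carry over: u(0,t) = u(π,t) = 0.
Solve for u:
  Using separation of variables u = X(x)T(t):
  Eigenfunctions: sin(nx), n = 1, 2, 3, ...
  General solution: u(x, t) = Σ c_n sin(nx) exp(-n² t)
  Matching u(x,0) = 2sin(4x) term by term: c_4=2.
Hence u(x,t) = 2exp(-16t)sin(4x).
Transform back: w(x,t) = exp(x)u(x,t).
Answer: w(x, t) = 2exp(-16t)exp(x)sin(4x)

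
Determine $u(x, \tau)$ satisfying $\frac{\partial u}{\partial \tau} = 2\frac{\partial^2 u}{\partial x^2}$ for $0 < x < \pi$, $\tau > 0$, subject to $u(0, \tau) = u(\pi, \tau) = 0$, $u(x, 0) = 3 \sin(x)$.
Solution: Using separation of variables $u = X(x)T(\tau)$:
Eigenfunctions: $\sin(nx)$, $n = 1, 2, 3, \ldots$
General solution: $u(x, \tau) = \sum c_n \sin(nx) e^{-2n^2 \tau}$
Matching $u(x,0) = 3 \sin(x)$ term by term: $c_1=3$.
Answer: $u(x, \tau) = 3 e^{-2 \tau} \sin(x)$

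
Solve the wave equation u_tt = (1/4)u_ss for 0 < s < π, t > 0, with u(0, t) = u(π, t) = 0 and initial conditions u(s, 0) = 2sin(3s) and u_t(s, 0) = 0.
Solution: Using separation of variables u = X(s)T(t):
Eigenfunctions: sin(ns), n = 1, 2, 3, ...
General solution: u(s, t) = Σ [A_n cos(n t/2) + B_n sin(n t/2)] sin(ns)
From u(s,0) = 2sin(3s): A_3=2. From u_t(s,0) = 0: all B_n = 0.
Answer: u(s, t) = 2sin(3s)cos(3t/2)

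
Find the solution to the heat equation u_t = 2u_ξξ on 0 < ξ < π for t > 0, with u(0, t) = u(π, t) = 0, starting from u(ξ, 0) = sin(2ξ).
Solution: Separating variables: u = Σ c_n exp(-2n²t) sin(nξ). From u(ξ,0) = sin(2ξ): c_2=1.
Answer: u(ξ, t) = exp(-8t)sin(2ξ)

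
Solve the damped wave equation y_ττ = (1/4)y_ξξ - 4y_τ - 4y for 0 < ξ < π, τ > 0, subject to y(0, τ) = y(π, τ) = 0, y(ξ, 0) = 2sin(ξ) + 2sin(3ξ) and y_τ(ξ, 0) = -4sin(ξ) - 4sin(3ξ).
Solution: Substitute y = exp(-2τ)u.
Then y_τ = exp(-2τ)(u_τ - 2u), y_ττ = exp(-2τ)(u_ττ - 4u_τ + 4u), y_ξξ = exp(-2τ)u_ξξ; substituting and dividing by exp(-2τ), the lower-order terms cancel: u_ττ = (1/4)u_ξξ (standard wave equation).
Data for u: u(ξ,0) = y(ξ,0) = 2sin(ξ) + 2sin(3ξ); u_τ(ξ,0) = y_τ(ξ,0) + 2y(ξ,0) = 0. The boundary conditions carry over: u(0,τ) = u(π,τ) = 0.
Separating variables: u = Σ [A_n cos(ω_n τ) + B_n sin(ω_n τ)] sin(nξ), ω_n = n/2. From ICs: A_1=2, A_3=2.
So u(ξ,τ) = 2sin(ξ)cos(τ/2) + 2sin(3ξ)cos(3τ/2), and y(ξ,τ) = exp(-2τ)u(ξ,τ).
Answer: y(ξ, τ) = 2exp(-2τ)sin(ξ)cos(τ/2) + 2exp(-2τ)sin(3ξ)cos(3τ/2)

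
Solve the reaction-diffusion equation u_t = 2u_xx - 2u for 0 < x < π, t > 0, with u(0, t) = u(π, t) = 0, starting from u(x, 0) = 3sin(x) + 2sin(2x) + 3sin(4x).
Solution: Substitute u = exp(-2t)w, i.e. w = exp(2t)u.
By the product rule, u_t = exp(-2t)(w_t - 2w), u_xx = exp(-2t)w_xx.
Substituting into the PDE and dividing by exp(-2t): w_t - 2w = 2w_xx - 2w.
The lower-order terms cancel, leaving the standard heat equation w_t = 2w_xx.
Initial data for w: w(x,0) = u(x,0) = 3sin(x) + 2sin(2x) + 3sin(4x). The boundary conditions carry over: w(0,t) = w(π,t) = 0.
Solve for w:
  Using separation of variables w = X(x)T(t):
  Eigenfunctions: sin(nx), n = 1, 2, 3, ...
  General solution: w(x, t) = Σ c_n sin(nx) exp(-2n² t)
  Matching w(x,0) = 3sin(x) + 2sin(2x) + 3sin(4x) term by term: c_1=3, c_2=2, c_4=3.
Hence w(x,t) = 3exp(-2t)sin(x) + 2exp(-8t)sin(2x) + 3exp(-32t)sin(4x).
Transform back: u(x,t) = exp(-2t)w(x,t).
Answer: u(x, t) = 3exp(-4t)sin(x) + 2exp(-10t)sin(2x) + 3exp(-34t)sin(4x)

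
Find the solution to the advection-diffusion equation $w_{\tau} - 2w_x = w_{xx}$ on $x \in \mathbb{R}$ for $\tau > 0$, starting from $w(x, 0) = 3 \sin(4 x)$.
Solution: Moving frame: $\eta = x + 2\tau$, $\sigma = \tau$, $w = u(\eta,\sigma)$, so $w_{\tau} = u_{\sigma} + 2u_{\eta}$ and $w_{xx} = u_{\eta\eta}$.
Hence $w_{\tau} - 2w_x = u_{\sigma}$ and the PDE becomes the heat equation $u_{\sigma} = u_{\eta\eta}$ on $\eta \in \mathbb{R}$.
Initial data: $u(\eta,0) = w(\eta,0) = 3 \sin(4 \eta)$. Each mode $\sin(n\eta)$ decays as $e^{-n^2\sigma}$ on $\mathbb{R}$, so $u(\eta,\sigma) = \sum c_n e^{-n^2\sigma} \sin(n\eta)$ with $c_4=3$: $u(\eta,\sigma) = 3 e^{-16 \sigma} \sin(4 \eta)$.
Substituting back: $w(x,\tau) = u(x + 2\tau, \tau)$.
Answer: $w(x, \tau) = 3 e^{-16 \tau} \sin(8 \tau + 4 x)$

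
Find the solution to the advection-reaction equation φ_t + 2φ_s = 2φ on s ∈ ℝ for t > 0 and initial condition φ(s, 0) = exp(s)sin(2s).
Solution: Substitute φ = exp(s)u, i.e. u = exp(-s)φ.
By the product rule, φ_s = exp(s)(u_s + u), φ_t = exp(s)u_t.
Substituting into the PDE and dividing by exp(s): u_t + 2(u_s + u) = 2u.
The lower-order terms cancel, leaving the standard advection equation u_t + 2u_s = 0.
Initial data for u: u(s,0) = exp(-s)φ(s,0) = sin(2s).
Solve for u:
  By method of characteristics (waves move right with speed 2):
  Along characteristics s - 2t = const, u is constant, so u(s,t) = f(s - 2t) with f = u(·, 0).
Hence u(s,t) = sin(2s - 4t).
Transform back: φ(s,t) = exp(s)u(s,t).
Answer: φ(s, t) = exp(s)sin(2s - 4t)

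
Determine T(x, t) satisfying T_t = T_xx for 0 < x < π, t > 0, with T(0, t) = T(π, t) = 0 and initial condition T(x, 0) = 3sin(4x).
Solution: Using separation of variables T = X(x)G(t):
Eigenfunctions: sin(nx), n = 1, 2, 3, ...
General solution: T(x, t) = Σ c_n sin(nx) exp(-n² t)
Matching T(x,0) = 3sin(4x) term by term: c_4=3.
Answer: T(x, t) = 3exp(-16t)sin(4x)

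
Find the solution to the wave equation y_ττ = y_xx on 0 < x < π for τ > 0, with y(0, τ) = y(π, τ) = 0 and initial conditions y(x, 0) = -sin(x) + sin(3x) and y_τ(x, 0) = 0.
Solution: Using separation of variables y = X(x)T(τ):
Eigenfunctions: sin(nx), n = 1, 2, 3, ...
General solution: y(x, τ) = Σ [A_n cos(n τ) + B_n sin(n τ)] sin(nx)
From y(x,0) = -sin(x) + sin(3x): A_1=-1, A_3=1. From y_τ(x,0) = 0: all B_n = 0.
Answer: y(x, τ) = -sin(x)cos(τ) + sin(3x)cos(3τ)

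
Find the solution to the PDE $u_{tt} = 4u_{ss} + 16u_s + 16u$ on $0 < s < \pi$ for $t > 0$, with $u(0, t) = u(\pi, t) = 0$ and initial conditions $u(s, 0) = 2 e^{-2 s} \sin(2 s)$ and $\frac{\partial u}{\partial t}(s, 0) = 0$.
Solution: Substitute $u = e^{-2s}w$.
Then $u_s = e^{-2s}(w_s - 2w)$, $u_{ss} = e^{-2s}(w_{ss} - 4w_s + 4w)$, $u_{tt} = e^{-2s}w_{tt}$; substituting and dividing by $e^{-2s}$, the lower-order terms cancel: $w_{tt} = 4w_{ss}$ (standard wave equation).
Data for $w$: $w(s,0) = e^{2s}u(s,0) = 2 \sin(2 s)$; $w_t(s,0) = e^{2s}u_t(s,0) = 0$. The boundary conditions carry over: $w(0,t) = w(\pi,t) = 0$.
Separating variables: $w = \sum [A_n \cos(\omega_n t) + B_n \sin(\omega_n t)] \sin(ns)$, $\omega_n = 2n$. From ICs: $A_2=2$.
So $w(s,t) = 2 \sin(2 s) \cos(4 t)$, and $u(s,t) = e^{-2s}w(s,t)$.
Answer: $u(s, t) = 2 e^{-2 s} \sin(2 s) \cos(4 t)$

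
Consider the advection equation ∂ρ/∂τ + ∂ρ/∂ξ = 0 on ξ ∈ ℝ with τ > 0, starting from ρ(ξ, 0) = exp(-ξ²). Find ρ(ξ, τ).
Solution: By characteristics (dξ/dτ = 1), ρ(ξ,τ) = f(ξ - τ) with f = ρ(·, 0).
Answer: ρ(ξ, τ) = exp(-(ξ - τ)²)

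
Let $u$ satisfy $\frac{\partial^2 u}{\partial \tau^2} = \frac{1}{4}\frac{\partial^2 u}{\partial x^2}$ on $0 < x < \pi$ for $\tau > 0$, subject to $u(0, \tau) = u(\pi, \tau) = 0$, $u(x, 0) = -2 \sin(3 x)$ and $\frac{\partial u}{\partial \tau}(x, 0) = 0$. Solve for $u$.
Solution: Using separation of variables $u = X(x)T(\tau)$:
Eigenfunctions: $\sin(nx)$, $n = 1, 2, 3, \ldots$
General solution: $u(x, \tau) = \sum [A_n \cos(n \tau/2) + B_n \sin(n \tau/2)] \sin(nx)$
From $u(x,0) = -2 \sin(3 x)$: $A_3=-2$. From $u_{\tau}(x,0) = 0$: all $B_n = 0$.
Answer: $u(x, \tau) = -2 \sin(3 x) \cos(3 \tau/2)$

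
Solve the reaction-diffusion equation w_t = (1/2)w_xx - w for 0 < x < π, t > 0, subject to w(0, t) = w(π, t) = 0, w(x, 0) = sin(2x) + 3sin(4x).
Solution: Substitute w = exp(-t)u.
Then w_t = exp(-t)(u_t - u), w_xx = exp(-t)u_xx; substituting and dividing by exp(-t), the lower-order terms cancel: u_t = (1/2)u_xx (standard heat equation).
Data for u: u(x,0) = w(x,0) = sin(2x) + 3sin(4x). The boundary conditions carry over: u(0,t) = u(π,t) = 0.
Separating variables: u = Σ c_n exp(-n²t/2) sin(nx). From u(x,0) = sin(2x) + 3sin(4x): c_2=1, c_4=3.
So u(x,t) = exp(-2t)sin(2x) + 3exp(-8t)sin(4x), and w(x,t) = exp(-t)u(x,t).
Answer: w(x, t) = exp(-3t)sin(2x) + 3exp(-9t)sin(4x)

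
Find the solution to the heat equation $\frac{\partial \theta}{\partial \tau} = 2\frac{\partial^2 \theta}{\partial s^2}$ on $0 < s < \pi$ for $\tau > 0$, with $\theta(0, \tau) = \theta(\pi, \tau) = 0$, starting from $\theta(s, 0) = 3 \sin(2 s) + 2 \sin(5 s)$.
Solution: Using separation of variables $\theta = X(s)G(\tau)$:
Eigenfunctions: $\sin(ns)$, $n = 1, 2, 3, \ldots$
General solution: $\theta(s, \tau) = \sum c_n \sin(ns) e^{-2n^2 \tau}$
Matching $\theta(s,0) = 3 \sin(2 s) + 2 \sin(5 s)$ term by term: $c_2=3, c_5=2$.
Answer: $\theta(s, \tau) = 3 e^{-8 \tau} \sin(2 s) + 2 e^{-50 \tau} \sin(5 s)$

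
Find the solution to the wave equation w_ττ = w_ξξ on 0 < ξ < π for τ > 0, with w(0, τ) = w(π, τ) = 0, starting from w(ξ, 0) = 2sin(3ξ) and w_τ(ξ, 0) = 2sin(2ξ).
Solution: Separating variables: w = Σ [A_n cos(ω_n τ) + B_n sin(ω_n τ)] sin(nξ), ω_n = n. From ICs (B_n = velocity coefficient / ω_n): A_3=2, B_2=1.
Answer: w(ξ, τ) = sin(2ξ)sin(2τ) + 2sin(3ξ)cos(3τ)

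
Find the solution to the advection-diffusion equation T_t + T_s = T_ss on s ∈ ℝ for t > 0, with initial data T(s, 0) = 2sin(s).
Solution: Moving frame: η = s - t, σ = t, T = u(η,σ), so T_t = u_σ - u_η and T_ss = u_ηη.
Hence T_t + T_s = u_σ and the PDE becomes the heat equation u_σ = u_ηη on η ∈ ℝ.
Initial data: u(η,0) = T(η,0) = 2sin(η). Each mode sin(nη) decays as exp(-n²σ) on ℝ, so u(η,σ) = Σ c_n exp(-n²σ) sin(nη) with c_1=2: u(η,σ) = 2exp(-σ)sin(η).
Substituting back: T(s,t) = u(s - t, t).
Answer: T(s, t) = 2exp(-t)sin(s - t)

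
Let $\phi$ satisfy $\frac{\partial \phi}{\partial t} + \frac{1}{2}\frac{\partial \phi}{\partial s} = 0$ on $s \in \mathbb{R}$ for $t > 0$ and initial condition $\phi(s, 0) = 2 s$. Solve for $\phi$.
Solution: By method of characteristics (waves move right with speed 1/2):
Along characteristics $s - \frac{1}{2}t =$ const, $\phi$ is constant, so $\phi(s,t) = f(s - \frac{1}{2}t)$ with $f = \phi( \cdot , 0)$.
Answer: $\phi(s, t) = 2 s -  t$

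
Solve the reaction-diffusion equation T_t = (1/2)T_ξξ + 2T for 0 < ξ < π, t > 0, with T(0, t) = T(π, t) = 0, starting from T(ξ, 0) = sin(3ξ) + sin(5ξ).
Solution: Substitute T = exp(2t)u.
Then T_t = exp(2t)(u_t + 2u), T_ξξ = exp(2t)u_ξξ; substituting and dividing by exp(2t), the lower-order terms cancel: u_t = (1/2)u_ξξ (standard heat equation).
Data for u: u(ξ,0) = T(ξ,0) = sin(3ξ) + sin(5ξ). The boundary conditions carry over: u(0,t) = u(π,t) = 0.
Separating variables: u = Σ c_n exp(-n²t/2) sin(nξ). From u(ξ,0) = sin(3ξ) + sin(5ξ): c_3=1, c_5=1.
So u(ξ,t) = exp(-9t/2)sin(3ξ) + exp(-25t/2)sin(5ξ), and T(ξ,t) = exp(2t)u(ξ,t).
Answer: T(ξ, t) = exp(-5t/2)sin(3ξ) + exp(-21t/2)sin(5ξ)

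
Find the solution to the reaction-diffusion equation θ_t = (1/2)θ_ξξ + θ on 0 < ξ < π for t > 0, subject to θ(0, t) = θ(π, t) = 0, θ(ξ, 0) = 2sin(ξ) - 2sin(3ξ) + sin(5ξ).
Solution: Substitute θ = exp(t)u, i.e. u = exp(-t)θ.
By the product rule, θ_t = exp(t)(u_t + u), θ_ξξ = exp(t)u_ξξ.
Substituting into the PDE and dividing by exp(t): u_t + u = (1/2)u_ξξ + u.
The lower-order terms cancel, leaving the standard heat equation u_t = (1/2)u_ξξ.
Initial data for u: u(ξ,0) = θ(ξ,0) = 2sin(ξ) - 2sin(3ξ) + sin(5ξ). The boundary conditions carry over: u(0,t) = u(π,t) = 0.
Solve for u:
  Using separation of variables u = X(ξ)G(t):
  Eigenfunctions: sin(nξ), n = 1, 2, 3, ...
  General solution: u(ξ, t) = Σ c_n sin(nξ) exp(-n² t/2)
  Matching u(ξ,0) = 2sin(ξ) - 2sin(3ξ) + sin(5ξ) term by term: c_1=2, c_3=-2, c_5=1.
Hence u(ξ,t) = 2exp(-t/2)sin(ξ) - 2exp(-9t/2)sin(3ξ) + exp(-25t/2)sin(5ξ).
Transform back: θ(ξ,t) = exp(t)u(ξ,t).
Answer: θ(ξ, t) = 2exp(t/2)sin(ξ) - 2exp(-7t/2)sin(3ξ) + exp(-23t/2)sin(5ξ)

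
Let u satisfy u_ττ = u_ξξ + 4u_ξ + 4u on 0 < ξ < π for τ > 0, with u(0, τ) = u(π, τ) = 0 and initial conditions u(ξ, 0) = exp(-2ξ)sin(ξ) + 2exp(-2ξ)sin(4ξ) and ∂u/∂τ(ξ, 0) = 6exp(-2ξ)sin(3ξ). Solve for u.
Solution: Substitute u = exp(-2ξ)w.
Then u_ξ = exp(-2ξ)(w_ξ - 2w), u_ξξ = exp(-2ξ)(w_ξξ - 4w_ξ + 4w), u_ττ = exp(-2ξ)w_ττ; substituting and dividing by exp(-2ξ), the lower-order terms cancel: w_ττ = w_ξξ (standard wave equation).
Data for w: w(ξ,0) = exp(2ξ)u(ξ,0) = sin(ξ) + 2sin(4ξ); w_τ(ξ,0) = exp(2ξ)u_τ(ξ,0) = 6sin(3ξ). The boundary conditions carry over: w(0,τ) = w(π,τ) = 0.
Separating variables: w = Σ [A_n cos(ω_n τ) + B_n sin(ω_n τ)] sin(nξ), ω_n = n. From ICs (B_n = velocity coefficient / ω_n): A_1=1, A_4=2, B_3=2.
So w(ξ,τ) = sin(ξ)cos(τ) + 2sin(3ξ)sin(3τ) + 2sin(4ξ)cos(4τ), and u(ξ,τ) = exp(-2ξ)w(ξ,τ).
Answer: u(ξ, τ) = exp(-2ξ)sin(ξ)cos(τ) + 2exp(-2ξ)sin(3ξ)sin(3τ) + 2exp(-2ξ)sin(4ξ)cos(4τ)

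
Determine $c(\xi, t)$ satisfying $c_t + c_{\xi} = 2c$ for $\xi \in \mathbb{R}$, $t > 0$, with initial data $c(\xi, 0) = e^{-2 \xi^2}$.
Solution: Substitute $c = e^{2t}u$.
Then $c_t = e^{2t}(u_t + 2u)$, $c_{\xi} = e^{2t}u_{\xi}$; substituting and dividing by $e^{2t}$, the lower-order terms cancel: $u_t + u_{\xi} = 0$ (standard advection equation).
Data for $u$: $u(\xi,0) = c(\xi,0) = e^{-2 \xi^2}$.
By characteristics ($d\xi/dt = 1$), $u(\xi,t) = f(\xi - t)$ with $f = u( \cdot , 0)$.
So $u(\xi,t) = e^{-2 (-t + \xi)^2}$, and $c(\xi,t) = e^{2t}u(\xi,t)$.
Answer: $c(\xi, t) = e^{2 t} e^{-2 (\xi - t)^2}$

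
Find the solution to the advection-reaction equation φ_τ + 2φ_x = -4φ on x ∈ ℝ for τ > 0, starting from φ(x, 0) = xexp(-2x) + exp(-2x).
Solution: Substitute φ = exp(-2x)u.
Then φ_x = exp(-2x)(u_x - 2u), φ_τ = exp(-2x)u_τ; substituting and dividing by exp(-2x), the lower-order terms cancel: u_τ + 2u_x = 0 (standard advection equation).
Data for u: u(x,0) = exp(2x)φ(x,0) = x + 1.
By characteristics (dx/dτ = 2), u(x,τ) = f(x - 2τ) with f = u(·, 0).
So u(x,τ) = x - 2τ + 1, and φ(x,τ) = exp(-2x)u(x,τ).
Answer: φ(x, τ) = xexp(-2x) - 2τexp(-2x) + exp(-2x)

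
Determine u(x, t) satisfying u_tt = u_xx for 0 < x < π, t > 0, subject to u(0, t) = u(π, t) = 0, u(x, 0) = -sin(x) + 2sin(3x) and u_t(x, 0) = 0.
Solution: Using separation of variables u = X(x)T(t):
Eigenfunctions: sin(nx), n = 1, 2, 3, ...
General solution: u(x, t) = Σ [A_n cos(n t) + B_n sin(n t)] sin(nx)
From u(x,0) = -sin(x) + 2sin(3x): A_1=-1, A_3=2. From u_t(x,0) = 0: all B_n = 0.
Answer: u(x, t) = -sin(x)cos(t) + 2sin(3x)cos(3t)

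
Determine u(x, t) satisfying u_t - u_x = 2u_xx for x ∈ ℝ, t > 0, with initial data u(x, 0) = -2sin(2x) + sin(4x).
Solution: Change to a moving frame: let η = x + t, σ = t and write u(x,t) = w(η,σ).
By the chain rule u_t = w_σ + w_η, u_x = w_η, u_xx = w_ηη.
Then u_t - u_x = w_σ: the advection term cancels and the PDE becomes the heat equation w_σ = 2w_ηη on η ∈ ℝ.
Initial data: w(η,0) = u(η,0) = -2sin(2η) + sin(4η).
On η ∈ ℝ each mode satisfies (sin(nη))″ = -n² sin(nη), so exp(-2n²σ) sin(nη) solves the heat equation; by superposition w(η,σ) = Σ c_n exp(-2n²σ) sin(nη).
Reading off the coefficients: c_2=-2, c_4=1, so w(η,σ) = -2exp(-8σ)sin(2η) + exp(-32σ)sin(4η).
Substituting back η = x + t, σ = t: u(x,t) = w(x + t, t).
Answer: u(x, t) = -2exp(-8t)sin(2t + 2x) + exp(-32t)sin(4t + 4x)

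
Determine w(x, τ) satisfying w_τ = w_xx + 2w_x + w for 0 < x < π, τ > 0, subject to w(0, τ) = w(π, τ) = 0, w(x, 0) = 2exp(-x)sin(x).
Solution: Substitute w = exp(-x)u, i.e. u = exp(x)w.
By the product rule, w_x = exp(-x)(u_x - u), w_xx = exp(-x)(u_xx - 2u_x + u), w_τ = exp(-x)u_τ.
Substituting into the PDE and dividing by exp(-x): u_τ = (u_xx - 2u_x + u) + 2(u_x - u) + u.
The lower-order terms cancel, leaving the standard heat equation u_τ = u_xx.
Initial data for u: u(x,0) = exp(x)w(x,0) = 2sin(x). The boundary conditions carry over: u(0,τ) = u(π,τ) = 0.
Solve for u:
  Using separation of variables u = X(x)T(τ):
  Eigenfunctions: sin(nx), n = 1, 2, 3, ...
  General solution: u(x, τ) = Σ c_n sin(nx) exp(-n² τ)
  Matching u(x,0) = 2sin(x) term by term: c_1=2.
Hence u(x,τ) = 2exp(-τ)sin(x).
Transform back: w(x,τ) = exp(-x)u(x,τ).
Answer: w(x, τ) = 2exp(-x)exp(-τ)sin(x)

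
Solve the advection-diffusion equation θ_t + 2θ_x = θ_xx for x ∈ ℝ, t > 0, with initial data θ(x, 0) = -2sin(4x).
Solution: Moving frame: η = x - 2t, σ = t, θ = u(η,σ), so θ_t = u_σ - 2u_η and θ_xx = u_ηη.
Hence θ_t + 2θ_x = u_σ and the PDE becomes the heat equation u_σ = u_ηη on η ∈ ℝ.
Initial data: u(η,0) = θ(η,0) = -2sin(4η). Each mode sin(nη) decays as exp(-n²σ) on ℝ, so u(η,σ) = Σ c_n exp(-n²σ) sin(nη) with c_4=-2: u(η,σ) = -2exp(-16σ)sin(4η).
Substituting back: θ(x,t) = u(x - 2t, t).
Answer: θ(x, t) = 2exp(-16t)sin(8t - 4x)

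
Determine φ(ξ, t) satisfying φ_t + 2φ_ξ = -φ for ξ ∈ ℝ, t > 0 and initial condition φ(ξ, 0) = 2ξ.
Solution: Substitute φ = exp(-t)u.
Then φ_t = exp(-t)(u_t - u), φ_ξ = exp(-t)u_ξ; substituting and dividing by exp(-t), the lower-order terms cancel: u_t + 2u_ξ = 0 (standard advection equation).
Data for u: u(ξ,0) = φ(ξ,0) = 2ξ.
By characteristics (dξ/dt = 2), u(ξ,t) = f(ξ - 2t) with f = u(·, 0).
So u(ξ,t) = -4t + 2ξ, and φ(ξ,t) = exp(-t)u(ξ,t).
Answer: φ(ξ, t) = -4texp(-t) + 2ξexp(-t)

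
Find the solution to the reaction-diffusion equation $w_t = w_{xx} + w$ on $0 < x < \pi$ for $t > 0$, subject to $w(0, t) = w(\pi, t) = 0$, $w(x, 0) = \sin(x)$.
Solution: Substitute $w = e^{t}u$.
Then $w_t = e^{t}(u_t + u)$, $w_{xx} = e^{t}u_{xx}$; substituting and dividing by $e^{t}$, the lower-order terms cancel: $u_t = u_{xx}$ (standard heat equation).
Data for $u$: $u(x,0) = w(x,0) = \sin(x)$. The boundary conditions carry over: $u(0,t) = u(\pi,t) = 0$.
Separating variables: $u = \sum c_n e^{-n^2t} \sin(nx)$. From $u(x,0) = \sin(x)$: $c_1=1$.
So $u(x,t) = e^{-t} \sin(x)$, and $w(x,t) = e^{t}u(x,t)$.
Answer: $w(x, t) = \sin(x)$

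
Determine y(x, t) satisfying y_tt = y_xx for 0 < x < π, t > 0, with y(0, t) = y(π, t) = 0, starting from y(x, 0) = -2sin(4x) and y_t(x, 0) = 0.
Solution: Separating variables: y = Σ [A_n cos(ω_n t) + B_n sin(ω_n t)] sin(nx), ω_n = n. From ICs: A_4=-2.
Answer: y(x, t) = -2sin(4x)cos(4t)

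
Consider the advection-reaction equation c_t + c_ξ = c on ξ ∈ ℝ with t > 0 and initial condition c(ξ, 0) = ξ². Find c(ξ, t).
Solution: Substitute c = exp(t)u, i.e. u = exp(-t)c.
By the product rule, c_t = exp(t)(u_t + u), c_ξ = exp(t)u_ξ.
Substituting into the PDE and dividing by exp(t): u_t + u + u_ξ = u.
The lower-order terms cancel, leaving the standard advection equation u_t + u_ξ = 0.
Initial data for u: u(ξ,0) = c(ξ,0) = ξ².
Solve for u:
  By method of characteristics (waves move right with speed 1):
  Along characteristics ξ - t = const, u is constant, so u(ξ,t) = f(ξ - t) with f = u(·, 0).
Hence u(ξ,t) = t² - 2tξ + ξ².
Transform back: c(ξ,t) = exp(t)u(ξ,t).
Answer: c(ξ, t) = t²exp(t) - 2tξexp(t) + ξ²exp(t)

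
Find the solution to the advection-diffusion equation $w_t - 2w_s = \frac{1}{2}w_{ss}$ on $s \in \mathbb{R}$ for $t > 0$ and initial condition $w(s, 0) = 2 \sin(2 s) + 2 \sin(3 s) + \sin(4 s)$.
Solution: Moving frame: $\eta = s + 2t$, $\sigma = t$, $w = u(\eta,\sigma)$, so $w_t = u_{\sigma} + 2u_{\eta}$ and $w_{ss} = u_{\eta\eta}$.
Hence $w_t - 2w_s = u_{\sigma}$ and the PDE becomes the heat equation $u_{\sigma} = \frac{1}{2}u_{\eta\eta}$ on $\eta \in \mathbb{R}$.
Initial data: $u(\eta,0) = w(\eta,0) = 2 \sin(2 \eta) + 2 \sin(3 \eta) + \sin(4 \eta)$. Each mode $\sin(n\eta)$ decays as $e^{-n^2\sigma/2}$ on $\mathbb{R}$, so $u(\eta,\sigma) = \sum c_n e^{-n^2\sigma/2} \sin(n\eta)$ with $c_2=2, c_3=2, c_4=1$: $u(\eta,\sigma) = 2 e^{-2 \sigma} \sin(2 \eta) + e^{-8 \sigma} \sin(4 \eta) + 2 e^{-9 \sigma/2} \sin(3 \eta)$.
Substituting back: $w(s,t) = u(s + 2t, t)$.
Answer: $w(s, t) = 2 e^{-2 t} \sin(2 s + 4 t) + e^{-8 t} \sin(4 s + 8 t) + 2 e^{-9 t/2} \sin(3 s + 6 t)$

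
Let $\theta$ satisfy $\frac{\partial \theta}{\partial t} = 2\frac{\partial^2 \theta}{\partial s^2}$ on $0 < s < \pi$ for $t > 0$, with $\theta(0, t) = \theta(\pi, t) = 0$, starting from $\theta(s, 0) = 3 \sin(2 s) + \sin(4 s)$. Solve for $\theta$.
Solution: Using separation of variables $\theta = X(s)G(t)$:
Eigenfunctions: $\sin(ns)$, $n = 1, 2, 3, \ldots$
General solution: $\theta(s, t) = \sum c_n \sin(ns) e^{-2n^2 t}$
Matching $\theta(s,0) = 3 \sin(2 s) + \sin(4 s)$ term by term: $c_2=3, c_4=1$.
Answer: $\theta(s, t) = 3 e^{-8 t} \sin(2 s) + e^{-32 t} \sin(4 s)$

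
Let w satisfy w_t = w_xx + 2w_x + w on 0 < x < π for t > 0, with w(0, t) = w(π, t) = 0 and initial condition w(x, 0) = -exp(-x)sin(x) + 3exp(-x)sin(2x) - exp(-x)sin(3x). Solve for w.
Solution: Substitute w = exp(-x)u.
Then w_x = exp(-x)(u_x - u), w_xx = exp(-x)(u_xx - 2u_x + u), w_t = exp(-x)u_t; substituting and dividing by exp(-x), the lower-order terms cancel: u_t = u_xx (standard heat equation).
Data for u: u(x,0) = exp(x)w(x,0) = -sin(x) + 3sin(2x) - sin(3x). The boundary conditions carry over: u(0,t) = u(π,t) = 0.
Separating variables: u = Σ c_n exp(-n²t) sin(nx). From u(x,0) = -sin(x) + 3sin(2x) - sin(3x): c_1=-1, c_2=3, c_3=-1.
So u(x,t) = -exp(-t)sin(x) + 3exp(-4t)sin(2x) - exp(-9t)sin(3x), and w(x,t) = exp(-x)u(x,t).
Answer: w(x, t) = -exp(-t)exp(-x)sin(x) + 3exp(-4t)exp(-x)sin(2x) - exp(-9t)exp(-x)sin(3x)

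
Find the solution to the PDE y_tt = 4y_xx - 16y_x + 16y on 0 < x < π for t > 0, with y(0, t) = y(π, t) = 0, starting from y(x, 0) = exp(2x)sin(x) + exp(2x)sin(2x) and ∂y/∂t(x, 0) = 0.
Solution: Substitute y = exp(2x)u, i.e. u = exp(-2x)y.
By the product rule, y_x = exp(2x)(u_x + 2u), y_xx = exp(2x)(u_xx + 4u_x + 4u), y_tt = exp(2x)u_tt.
Substituting into the PDE and dividing by exp(2x): u_tt = 4(u_xx + 4u_x + 4u) - 16(u_x + 2u) + 16u.
The lower-order terms cancel, leaving the standard wave equation u_tt = 4u_xx.
Initial data for u: u(x,0) = exp(-2x)y(x,0) = sin(x) + sin(2x); u_t(x,0) = exp(-2x)y_t(x,0) = 0. The boundary conditions carry over: u(0,t) = u(π,t) = 0.
Solve for u:
  Using separation of variables u = X(x)T(t):
  Eigenfunctions: sin(nx), n = 1, 2, 3, ...
  General solution: u(x, t) = Σ [A_n cos(2n t) + B_n sin(2n t)] sin(nx)
  From u(x,0) = sin(x) + sin(2x): A_1=1, A_2=1. From u_t(x,0) = 0: all B_n = 0.
Hence u(x,t) = sin(x)cos(2t) + sin(2x)cos(4t).
Transform back: y(x,t) = exp(2x)u(x,t).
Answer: y(x, t) = exp(2x)sin(x)cos(2t) + exp(2x)sin(2x)cos(4t)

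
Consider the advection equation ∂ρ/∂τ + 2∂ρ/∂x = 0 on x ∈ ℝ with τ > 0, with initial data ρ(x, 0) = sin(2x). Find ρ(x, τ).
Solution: By characteristics (dx/dτ = 2), ρ(x,τ) = f(x - 2τ) with f = ρ(·, 0).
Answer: ρ(x, τ) = sin(2x - 4τ)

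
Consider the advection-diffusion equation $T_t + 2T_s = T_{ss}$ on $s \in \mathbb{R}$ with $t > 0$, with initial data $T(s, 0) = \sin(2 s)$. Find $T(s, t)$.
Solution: Moving frame: $\eta = s - 2t$, $\sigma = t$, $T = u(\eta,\sigma)$, so $T_t = u_{\sigma} - 2u_{\eta}$ and $T_{ss} = u_{\eta\eta}$.
Hence $T_t + 2T_s = u_{\sigma}$ and the PDE becomes the heat equation $u_{\sigma} = u_{\eta\eta}$ on $\eta \in \mathbb{R}$.
Initial data: $u(\eta,0) = T(\eta,0) = \sin(2 \eta)$. Each mode $\sin(n\eta)$ decays as $e^{-n^2\sigma}$ on $\mathbb{R}$, so $u(\eta,\sigma) = \sum c_n e^{-n^2\sigma} \sin(n\eta)$ with $c_2=1$: $u(\eta,\sigma) = e^{-4 \sigma} \sin(2 \eta)$.
Substituting back: $T(s,t) = u(s - 2t, t)$.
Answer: $T(s, t) = e^{-4 t} \sin(2 s - 4 t)$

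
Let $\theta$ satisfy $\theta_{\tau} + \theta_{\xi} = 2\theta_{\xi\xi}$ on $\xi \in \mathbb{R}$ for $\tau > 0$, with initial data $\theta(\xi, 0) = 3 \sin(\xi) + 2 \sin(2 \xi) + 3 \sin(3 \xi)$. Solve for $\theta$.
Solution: Change to a moving frame: let $\eta = \xi - \tau$, $\sigma = \tau$ and write $\theta(\xi,\tau) = u(\eta,\sigma)$.
By the chain rule $\theta_{\tau} = u_{\sigma} - u_{\eta}$, $\theta_{\xi} = u_{\eta}$, $\theta_{\xi\xi} = u_{\eta\eta}$.
Then $\theta_{\tau} + \theta_{\xi} = u_{\sigma}$: the advection term cancels and the PDE becomes the heat equation $u_{\sigma} = 2u_{\eta\eta}$ on $\eta \in \mathbb{R}$.
Initial data: $u(\eta,0) = \theta(\eta,0) = 3 \sin(\eta) + 2 \sin(2 \eta) + 3 \sin(3 \eta)$.
On $\eta \in \mathbb{R}$ each mode satisfies $(\sin(n\eta))'' = -n^2 \sin(n\eta)$, so $e^{-2n^2\sigma} \sin(n\eta)$ solves the heat equation; by superposition $u(\eta,\sigma) = \sum c_n e^{-2n^2\sigma} \sin(n\eta)$.
Reading off the coefficients: $c_1=3, c_2=2, c_3=3$, so $u(\eta,\sigma) = 3 e^{-2 \sigma} \sin(\eta) + 2 e^{-8 \sigma} \sin(2 \eta) + 3 e^{-18 \sigma} \sin(3 \eta)$.
Substituting back $\eta = \xi - \tau$, $\sigma = \tau$: $\theta(\xi,\tau) = u(\xi - \tau, \tau)$.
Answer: $\theta(\xi, \tau) = -3 e^{-2 \tau} \sin(\tau - \xi) - 2 e^{-8 \tau} \sin(2 \tau - 2 \xi) - 3 e^{-18 \tau} \sin(3 \tau - 3 \xi)$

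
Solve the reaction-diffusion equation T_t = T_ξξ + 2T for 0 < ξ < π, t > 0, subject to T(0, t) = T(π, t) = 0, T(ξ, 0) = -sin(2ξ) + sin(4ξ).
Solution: Substitute T = exp(2t)u.
Then T_t = exp(2t)(u_t + 2u), T_ξξ = exp(2t)u_ξξ; substituting and dividing by exp(2t), the lower-order terms cancel: u_t = u_ξξ (standard heat equation).
Data for u: u(ξ,0) = T(ξ,0) = -sin(2ξ) + sin(4ξ). The boundary conditions carry over: u(0,t) = u(π,t) = 0.
Separating variables: u = Σ c_n exp(-n²t) sin(nξ). From u(ξ,0) = -sin(2ξ) + sin(4ξ): c_2=-1, c_4=1.
So u(ξ,t) = -exp(-4t)sin(2ξ) + exp(-16t)sin(4ξ), and T(ξ,t) = exp(2t)u(ξ,t).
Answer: T(ξ, t) = -exp(-2t)sin(2ξ) + exp(-14t)sin(4ξ)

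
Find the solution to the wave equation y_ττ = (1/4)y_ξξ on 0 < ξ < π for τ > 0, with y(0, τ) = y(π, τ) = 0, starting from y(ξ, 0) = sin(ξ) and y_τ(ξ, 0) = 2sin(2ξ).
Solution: Separating variables: y = Σ [A_n cos(ω_n τ) + B_n sin(ω_n τ)] sin(nξ), ω_n = n/2. From ICs (B_n = velocity coefficient / ω_n): A_1=1, B_2=2.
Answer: y(ξ, τ) = sin(ξ)cos(τ/2) + 2sin(2ξ)sin(τ)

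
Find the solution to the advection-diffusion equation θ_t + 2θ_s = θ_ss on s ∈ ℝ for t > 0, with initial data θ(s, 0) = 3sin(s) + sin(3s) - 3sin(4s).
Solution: Moving frame: η = s - 2t, σ = t, θ = u(η,σ), so θ_t = u_σ - 2u_η and θ_ss = u_ηη.
Hence θ_t + 2θ_s = u_σ and the PDE becomes the heat equation u_σ = u_ηη on η ∈ ℝ.
Initial data: u(η,0) = θ(η,0) = 3sin(η) + sin(3η) - 3sin(4η). Each mode sin(nη) decays as exp(-n²σ) on ℝ, so u(η,σ) = Σ c_n exp(-n²σ) sin(nη) with c_1=3, c_3=1, c_4=-3: u(η,σ) = 3exp(-σ)sin(η) + exp(-9σ)sin(3η) - 3exp(-16σ)sin(4η).
Substituting back: θ(s,t) = u(s - 2t, t).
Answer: θ(s, t) = 3exp(-t)sin(s - 2t) + exp(-9t)sin(3s - 6t) - 3exp(-16t)sin(4s - 8t)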